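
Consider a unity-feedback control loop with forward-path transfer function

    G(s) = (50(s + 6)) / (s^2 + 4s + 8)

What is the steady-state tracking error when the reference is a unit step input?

e_ss = 0.02597

G(s) has no poles at the origin.
This is a Type 0 system. Kp = lim_{s→0} G(s) = 300/8 = 75/2.
e_ss = 1/(1 + Kp) = 1/(1 + 75/2) = 2/77 ≈ 0.02597.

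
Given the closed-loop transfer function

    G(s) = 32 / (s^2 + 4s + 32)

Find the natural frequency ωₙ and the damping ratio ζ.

ωₙ ≈ 5.657 rad/s, ζ ≈ 0.3536

Compare the denominator to the standard form s^2 + 2ζωₙs + ωₙ².
ωₙ² = 32, so ωₙ = √32 ≈ 5.657 rad/s.
2ζωₙ = 4, so ζ = 4/(2·√32) ≈ 0.3536.
With ζ = 0.3536 the response is underdamped.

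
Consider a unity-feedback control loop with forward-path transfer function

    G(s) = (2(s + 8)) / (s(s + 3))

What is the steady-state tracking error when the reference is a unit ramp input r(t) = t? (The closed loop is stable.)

G(s) has one pole at the origin.
This is a Type 1 system. Kv = lim_{s→0} s·G(s) = 16/3.
e_ss = 1/Kv = 1/(16/3) = 3/16 ≈ 0.1875.

e_ss = 0.1875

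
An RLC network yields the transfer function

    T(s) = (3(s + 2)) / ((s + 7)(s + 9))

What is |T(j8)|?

|T(j8)| ≈ 0.1933

Substitute s = j8: numerator = 6 + j24, denominator = -1 + j128.
|T(j8)| = |6 + j24| / |-1 + j128| = 24.739 / 128.00 ≈ 0.1933.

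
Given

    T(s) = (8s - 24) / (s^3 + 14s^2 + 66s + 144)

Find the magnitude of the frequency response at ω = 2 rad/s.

|T(j2)| ≈ 0.1897

Substitute s = j2: numerator = -24 + j16, denominator = 88 + j124.
|T(j2)| = |-24 + j16| / |88 + j124| = 28.844 / 152.05 ≈ 0.1897.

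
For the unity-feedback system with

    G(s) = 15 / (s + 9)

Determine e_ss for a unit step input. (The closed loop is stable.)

G(s) has no poles at the origin.
This is a Type 0 system. Kp = lim_{s→0} G(s) = 15/9 = 5/3.
e_ss = 1/(1 + Kp) = 1/(1 + 5/3) = 3/8 ≈ 0.3750.

e_ss = 0.3750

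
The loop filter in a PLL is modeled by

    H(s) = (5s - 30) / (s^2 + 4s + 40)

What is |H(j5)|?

|H(j5)| ≈ 1.562

Substitute s = j5: numerator = -30 + j25, denominator = 15 + j20.
|H(j5)| = |-30 + j25| / |15 + j20| = 39.051 / 25 ≈ 1.562.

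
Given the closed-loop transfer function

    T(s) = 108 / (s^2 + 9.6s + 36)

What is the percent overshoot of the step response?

%OS ≈ 1.52%

Comparing s^2 + 9.6s + 36 to s^2 + 2ζωₙs + ωₙ²: ωₙ = 6 rad/s and ζ = 9.6/(2·6) = 0.8.
%OS = 100·exp(−πζ/√(1−ζ²)) = 100·exp(−π·0.8/√(1−0.8²)) ≈ 1.52%.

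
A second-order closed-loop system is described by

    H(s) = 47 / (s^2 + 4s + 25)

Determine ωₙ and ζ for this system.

ωₙ = 5 rad/s, ζ = 0.4

Compare the denominator to the standard form s^2 + 2ζωₙs + ωₙ².
ωₙ² = 25, so ωₙ = 5 rad/s.
2ζωₙ = 4, so ζ = 4/(2·5) = 0.4.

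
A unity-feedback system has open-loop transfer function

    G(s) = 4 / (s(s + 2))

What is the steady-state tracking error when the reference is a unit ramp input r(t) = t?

e_ss = 0.5000

G(s) has one pole at the origin.
This is a Type 1 system. Kv = lim_{s→0} s·G(s) = 4/2 = 2.
e_ss = 1/Kv = 1/(2) = 1/2 ≈ 0.5000.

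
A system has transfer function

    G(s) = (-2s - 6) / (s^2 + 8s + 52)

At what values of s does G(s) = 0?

s = -3

Set the numerator to zero: -2s - 6 = 0, i.e. -2·(s + 3) = 0.
So s = -3.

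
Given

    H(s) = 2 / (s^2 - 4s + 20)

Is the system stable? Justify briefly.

unstable

The denominator s^2 - 4s + 20 factors as (s^2 - 4s + 20), giving poles at s = 2 ± 4j.
Since the pole(s) at s = 2 ± 4j lie in the right half-plane, the system is unstable.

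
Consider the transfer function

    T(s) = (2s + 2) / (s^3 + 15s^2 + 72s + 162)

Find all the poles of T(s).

s = -3 + 3j, -3 - 3j, -9

The poles are the roots of the denominator s^3 + 15s^2 + 72s + 162 = 0.
Trying s = -9: the polynomial evaluates to 0, so (s + 9) is a factor.
Dividing out leaves s^2 + 6s + 18 = 0.
The quadratic formula then gives s = -3 ± 3j.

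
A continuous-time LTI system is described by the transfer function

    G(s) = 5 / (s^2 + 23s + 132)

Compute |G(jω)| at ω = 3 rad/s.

|G(j3)| ≈ 0.03545

Substitute s = j3: numerator = 5, denominator = 123 + j69.
|G(j3)| = |5| / |123 + j69| = 5 / 141.03 ≈ 0.03545.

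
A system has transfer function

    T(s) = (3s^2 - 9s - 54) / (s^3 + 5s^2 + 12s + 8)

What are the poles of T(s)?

s = -2 ± 2j, -1

The poles are the roots of the denominator s^3 + 5s^2 + 12s + 8 = 0.
Trying s = -1: the polynomial evaluates to 0, so (s + 1) is a factor.
Dividing out leaves s^2 + 4s + 8 = 0.
The quadratic formula then gives s = -2 ± 2j.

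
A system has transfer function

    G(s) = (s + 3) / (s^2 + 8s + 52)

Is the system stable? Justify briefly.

stable

The denominator s^2 + 8s + 52 factors as (s^2 + 8s + 52), giving poles at s = -4 + 6j, -4 - 6j.
Since all poles lie strictly in the left half-plane, the system is stable.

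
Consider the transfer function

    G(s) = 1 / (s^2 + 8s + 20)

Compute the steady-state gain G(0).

G(0) = 1/20 ≈ 0.05000

Set s = 0: G(0) = (1) / (20) = 1/20.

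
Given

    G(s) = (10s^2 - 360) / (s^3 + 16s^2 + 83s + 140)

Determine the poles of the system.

s = -7, -5, -4

The poles are the roots of the denominator s^3 + 16s^2 + 83s + 140 = 0.
Trying s = -7: the polynomial evaluates to 0, so (s + 7) is a factor.
Dividing out leaves s^2 + 9s + 20 = 0.
Factoring the quadratic: (s + 5)(s + 4) = 0.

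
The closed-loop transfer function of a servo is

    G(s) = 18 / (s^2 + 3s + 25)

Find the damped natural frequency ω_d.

ω_d ≈ 4.770 rad/s

Comparing s^2 + 3s + 25 to s^2 + 2ζωₙs + ωₙ²: ωₙ = 5 rad/s and ζ = 3/(2·5) = 0.3.
ζωₙ = 3/2 = 1.5, so ω_d = ωₙ√(1−ζ²) = √(ωₙ² − (ζωₙ)²) = √(25 − 1.5²) = √22.75 ≈ 4.770 rad/s.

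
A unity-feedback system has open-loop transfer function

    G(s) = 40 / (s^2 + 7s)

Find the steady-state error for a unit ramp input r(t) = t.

G(s) has one pole at the origin.
This is a Type 1 system. Kv = lim_{s→0} s·G(s) = 40/7.
e_ss = 1/Kv = 1/(40/7) = 7/40 ≈ 0.1750.

e_ss = 0.1750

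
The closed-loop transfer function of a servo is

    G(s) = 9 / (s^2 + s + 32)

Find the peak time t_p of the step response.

t_p ≈ 0.5575 s

Comparing s^2 + s + 32 to s^2 + 2ζωₙs + ωₙ²: ωₙ = √32 ≈ 5.657 rad/s and ζ = 1/(2·√32) ≈ 0.08839.
ζωₙ = 1/2 = 0.5, so ω_d = ωₙ√(1−ζ²) = √(ωₙ² − (ζωₙ)²) = √(32 − 0.5²) = √31.75 ≈ 5.635 rad/s.
t_p = π/ω_d = π/5.635 ≈ 0.5575 s.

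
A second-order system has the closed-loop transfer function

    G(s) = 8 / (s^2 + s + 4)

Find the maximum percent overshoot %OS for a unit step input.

%OS ≈ 44.4%

Comparing s^2 + s + 4 to s^2 + 2ζωₙs + ωₙ²: ωₙ = 2 rad/s and ζ = 1/(2·2) = 0.25.
%OS = 100·exp(−πζ/√(1−ζ²)) = 100·exp(−π·0.25/√(1−0.25²)) ≈ 44.4%.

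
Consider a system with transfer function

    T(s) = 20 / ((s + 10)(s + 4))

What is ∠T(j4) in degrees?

At s = j4: numerator = 20, denominator = 24 + j56.
∠T = ∠num − ∠den = 0° − (66.801°) = -66.80°.

∠T(j4) ≈ -66.80°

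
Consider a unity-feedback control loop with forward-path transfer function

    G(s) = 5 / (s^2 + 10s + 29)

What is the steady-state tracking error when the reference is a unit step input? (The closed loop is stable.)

G(s) has no poles at the origin.
This is a Type 0 system. Kp = lim_{s→0} G(s) = 5/29.
e_ss = 1/(1 + Kp) = 1/(1 + 5/29) = 29/34 ≈ 0.8529.

e_ss = 0.8529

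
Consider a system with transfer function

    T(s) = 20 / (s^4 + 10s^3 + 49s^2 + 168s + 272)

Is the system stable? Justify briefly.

stable

The denominator s^4 + 10s^3 + 49s^2 + 168s + 272 factors as (s + 4)^2(s^2 + 2s + 17), giving poles at s = -4, -1 + 4j, -1 - 4j, -4.
Since all poles lie strictly in the left half-plane, the system is stable.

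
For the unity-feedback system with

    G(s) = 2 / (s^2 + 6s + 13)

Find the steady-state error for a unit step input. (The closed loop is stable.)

G(s) has no poles at the origin.
This is a Type 0 system. Kp = lim_{s→0} G(s) = 2/13.
e_ss = 1/(1 + Kp) = 1/(1 + 2/13) = 13/15 ≈ 0.8667.

e_ss = 0.8667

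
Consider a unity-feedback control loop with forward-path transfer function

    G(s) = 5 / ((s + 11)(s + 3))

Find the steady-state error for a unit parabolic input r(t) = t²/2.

e_ss = ∞

G(s) has no poles at the origin.
This is a Type 0 system; Ka = lim_{s→0} s^2·G(s) = 0, so the steady-state error for a parabola input is infinite.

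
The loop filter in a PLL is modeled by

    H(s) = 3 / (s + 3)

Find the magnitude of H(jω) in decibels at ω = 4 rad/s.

Substitute s = j4: numerator = 3, denominator = 3 + j4.
|H(j4)| = |3| / |3 + j4| = 3 / 5 = 0.6000.
In decibels: 20·log₁₀(0.6000) ≈ -4.44 dB.

|H(j4)|_dB ≈ -4.44 dB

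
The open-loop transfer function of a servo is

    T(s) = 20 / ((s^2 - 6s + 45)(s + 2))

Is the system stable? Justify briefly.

The poles can be read from the denominator factors: s = 3 + 6j, 3 - 6j, -2.
Since the pole(s) at s = 3 ± 6j lie in the right half-plane, the system is unstable.

unstable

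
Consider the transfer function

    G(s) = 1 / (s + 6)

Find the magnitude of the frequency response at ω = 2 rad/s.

Substitute s = j2: numerator = 1, denominator = 6 + j2.
|G(j2)| = |1| / |6 + j2| = 1 / 6.3246 ≈ 0.1581.

|G(j2)| ≈ 0.1581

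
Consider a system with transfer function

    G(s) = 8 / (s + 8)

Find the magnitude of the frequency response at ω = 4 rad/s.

|G(j4)| ≈ 0.8944

Substitute s = j4: numerator = 8, denominator = 8 + j4.
|G(j4)| = |8| / |8 + j4| = 8 / 8.9443 ≈ 0.8944.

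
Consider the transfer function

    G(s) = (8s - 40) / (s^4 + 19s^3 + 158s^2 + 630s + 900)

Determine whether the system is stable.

stable

The denominator s^4 + 19s^3 + 158s^2 + 630s + 900 factors as (s + 6)(s + 3)(s^2 + 10s + 50), giving poles at s = -6, -3, -5 + 5j, -5 - 5j.
Since all poles lie strictly in the left half-plane, the system is stable.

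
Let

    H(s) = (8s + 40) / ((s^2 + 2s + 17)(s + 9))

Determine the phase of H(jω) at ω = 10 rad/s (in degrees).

At s = j10: numerator = 40 + j80, denominator = -947 - j650.
∠H = ∠num − ∠den = 63.435° − (-145.54°) = 209.0°, which wraps to -151.0°.

∠H(j10) ≈ -151.0°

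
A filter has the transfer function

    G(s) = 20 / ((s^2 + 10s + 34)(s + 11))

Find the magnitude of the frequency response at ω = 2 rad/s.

Substitute s = j2: numerator = 20, denominator = 290 + j280.
|G(j2)| = |20| / |290 + j280| = 20 / 403.11 ≈ 0.04961.

|G(j2)| ≈ 0.04961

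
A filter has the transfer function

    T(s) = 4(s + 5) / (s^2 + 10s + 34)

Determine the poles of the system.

s = -5 + 3j, -5 - 3j

The poles are the roots of the denominator s^2 + 10s + 34 = 0.
Using the quadratic formula: s = (-10 ± √(-36))/2 = -5 ± 3j.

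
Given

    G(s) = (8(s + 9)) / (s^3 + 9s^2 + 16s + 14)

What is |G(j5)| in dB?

Substitute s = j5: numerator = 72 + j40, denominator = -211 - j45.
|G(j5)| = |72 + j40| / |-211 - j45| = 82.365 / 215.75 ≈ 0.3818.
In decibels: 20·log₁₀(0.3818) ≈ -8.36 dB.

|G(j5)|_dB ≈ -8.36 dB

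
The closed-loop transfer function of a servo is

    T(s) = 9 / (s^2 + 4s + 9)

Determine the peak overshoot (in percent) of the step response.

%OS ≈ 6.02%

Comparing s^2 + 4s + 9 to s^2 + 2ζωₙs + ωₙ²: ωₙ = 3 rad/s and ζ = 4/(2·3) ≈ 0.6667.
%OS = 100·exp(−πζ/√(1−ζ²)) = 100·exp(−π·0.6667/√(1−0.6667²)) ≈ 6.02%.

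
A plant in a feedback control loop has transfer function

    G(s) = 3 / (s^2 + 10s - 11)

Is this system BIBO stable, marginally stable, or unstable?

The denominator s^2 + 10s - 11 factors as (s + 11)(s - 1), giving poles at s = -11, 1.
Since the pole(s) at s = 1 lie in the right half-plane, the system is unstable.

unstable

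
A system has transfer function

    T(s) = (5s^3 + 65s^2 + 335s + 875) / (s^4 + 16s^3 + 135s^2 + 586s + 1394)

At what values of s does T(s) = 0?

s = -3 + 4j, -3 - 4j, -7

Set the numerator to zero: 5s^3 + 65s^2 + 335s + 875 = 0, i.e. 5·(s^3 + 13s^2 + 67s + 175) = 0.
Factoring: (s^2 + 6s + 25)(s + 7) = 0.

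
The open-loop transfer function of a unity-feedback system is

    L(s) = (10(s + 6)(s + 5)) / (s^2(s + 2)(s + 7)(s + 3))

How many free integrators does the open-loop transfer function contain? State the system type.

Type 2

The denominator has 2 factors of s at the origin (free integrators), so this is a Type 2 system.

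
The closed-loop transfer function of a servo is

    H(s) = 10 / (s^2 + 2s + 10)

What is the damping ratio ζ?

Compare the denominator to the standard form s^2 + 2ζωₙs + ωₙ².
ωₙ² = 10, so ωₙ = √10 ≈ 3.162 rad/s.
2ζωₙ = 2, so ζ = 2/(2·√10) ≈ 0.3162.
With ζ = 0.3162 the response is underdamped.

ζ ≈ 0.3162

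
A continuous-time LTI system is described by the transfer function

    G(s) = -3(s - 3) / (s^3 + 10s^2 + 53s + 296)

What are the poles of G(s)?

The poles are the roots of the denominator s^3 + 10s^2 + 53s + 296 = 0.
Trying s = -8: the polynomial evaluates to 0, so (s + 8) is a factor.
Dividing out leaves s^2 + 2s + 37 = 0.
The quadratic formula then gives s = -1 ± 6j.

s = -1 ± 6j, -8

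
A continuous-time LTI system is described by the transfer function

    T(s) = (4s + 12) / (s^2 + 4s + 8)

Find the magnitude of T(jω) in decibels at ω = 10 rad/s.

|T(j10)|_dB ≈ -7.61 dB

Substitute s = j10: numerator = 12 + j40, denominator = -92 + j40.
|T(j10)| = |12 + j40| / |-92 + j40| = 41.761 / 100.32 ≈ 0.4163.
In decibels: 20·log₁₀(0.4163) ≈ -7.61 dB.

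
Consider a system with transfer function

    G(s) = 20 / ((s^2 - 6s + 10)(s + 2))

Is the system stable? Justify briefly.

The poles can be read from the denominator factors: s = 3 ± j, -2.
Since the pole(s) at s = 3 ± j lie in the right half-plane, the system is unstable.

unstable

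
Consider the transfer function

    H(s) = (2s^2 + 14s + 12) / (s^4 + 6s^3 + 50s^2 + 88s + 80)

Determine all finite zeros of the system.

s = -6, -1

Set the numerator to zero: 2s^2 + 14s + 12 = 0, i.e. 2·(s^2 + 7s + 6) = 0.
Factoring: (s + 6)(s + 1) = 0.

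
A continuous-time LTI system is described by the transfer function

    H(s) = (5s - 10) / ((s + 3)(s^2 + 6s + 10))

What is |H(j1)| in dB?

|H(j1)|_dB ≈ -9.71 dB

Substitute s = j1: numerator = -10 + j5, denominator = 21 + j27.
|H(j1)| = |-10 + j5| / |21 + j27| = 11.180 / 34.205 ≈ 0.3269.
In decibels: 20·log₁₀(0.3269) ≈ -9.71 dB.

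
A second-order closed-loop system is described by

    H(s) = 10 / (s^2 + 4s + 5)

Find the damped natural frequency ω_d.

Comparing s^2 + 4s + 5 to s^2 + 2ζωₙs + ωₙ²: ωₙ = √5 ≈ 2.236 rad/s and ζ = 4/(2·√5) ≈ 0.8944.
ζωₙ = 4/2 = 2, so ω_d = ωₙ√(1−ζ²) = √(ωₙ² − (ζωₙ)²) = √(5 − 2²) = √1 = 1 rad/s.

ω_d = 1 rad/s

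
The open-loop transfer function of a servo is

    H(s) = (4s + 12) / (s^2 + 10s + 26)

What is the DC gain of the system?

Set s = 0: H(0) = (12) / (26) = 6/13.

H(0) = 6/13 ≈ 0.4615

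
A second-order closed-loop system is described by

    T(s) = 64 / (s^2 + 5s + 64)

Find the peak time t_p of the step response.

t_p ≈ 0.4134 s

Comparing s^2 + 5s + 64 to s^2 + 2ζωₙs + ωₙ²: ωₙ = 8 rad/s and ζ = 5/(2·8) = 0.3125.
ζωₙ = 5/2 = 2.5, so ω_d = ωₙ√(1−ζ²) = √(ωₙ² − (ζωₙ)²) = √(64 − 2.5²) = √57.75 ≈ 7.599 rad/s.
t_p = π/ω_d = π/7.599 ≈ 0.4134 s.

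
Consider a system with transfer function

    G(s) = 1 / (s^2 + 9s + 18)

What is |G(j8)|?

|G(j8)| ≈ 0.01170

Substitute s = j8: numerator = 1, denominator = -46 + j72.
|G(j8)| = |1| / |-46 + j72| = 1 / 85.440 ≈ 0.01170.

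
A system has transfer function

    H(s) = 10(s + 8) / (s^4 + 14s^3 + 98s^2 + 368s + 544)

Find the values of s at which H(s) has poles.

s = -3 ± 5j, -4, -4

The poles are the roots of the denominator s^4 + 14s^3 + 98s^2 + 368s + 544 = 0.
Trying s = -4: the polynomial evaluates to 0, so (s + 4) is a factor.
Dividing out leaves s^3 + 10s^2 + 58s + 136 = 0.
This factors further as (s^2 + 6s + 34)(s + 4) = 0.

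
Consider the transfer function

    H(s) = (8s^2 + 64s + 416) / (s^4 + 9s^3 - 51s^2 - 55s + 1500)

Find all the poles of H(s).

The poles are the roots of the denominator s^4 + 9s^3 - 51s^2 - 55s + 1500 = 0.
Trying s = -5: the polynomial evaluates to 0, so (s + 5) is a factor.
Dividing out leaves s^3 + 4s^2 - 71s + 300 = 0.
This factors further as (s^2 - 8s + 25)(s + 12) = 0.

s = -5, 4 + 3j, 4 - 3j, -12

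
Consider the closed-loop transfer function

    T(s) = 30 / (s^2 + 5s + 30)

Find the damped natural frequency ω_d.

Comparing s^2 + 5s + 30 to s^2 + 2ζωₙs + ωₙ²: ωₙ = √30 ≈ 5.477 rad/s and ζ = 5/(2·√30) ≈ 0.4564.
ζωₙ = 5/2 = 2.5, so ω_d = ωₙ√(1−ζ²) = √(ωₙ² − (ζωₙ)²) = √(30 − 2.5²) = √23.75 ≈ 4.873 rad/s.

ω_d ≈ 4.873 rad/s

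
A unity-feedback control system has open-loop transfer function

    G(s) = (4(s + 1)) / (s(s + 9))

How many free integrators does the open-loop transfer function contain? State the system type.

Type 1

The denominator has 1 factor of s at the origin (free integrator), so this is a Type 1 system.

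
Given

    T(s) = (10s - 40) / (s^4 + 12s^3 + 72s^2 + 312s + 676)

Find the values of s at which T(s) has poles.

s = -5 + j, -5 - j, -1 + 5j, -1 - 5j

The poles are the roots of the denominator s^4 + 12s^3 + 72s^2 + 312s + 676 = 0.
No real roots exist; factor into two real quadratics: (s^2 + 10s + 26)(s^2 + 2s + 26) = 0.
Each quadratic gives a conjugate pair via the quadratic formula.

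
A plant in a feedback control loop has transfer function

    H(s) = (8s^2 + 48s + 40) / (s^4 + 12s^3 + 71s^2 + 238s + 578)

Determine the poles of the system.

s = -5 ± 3j, -1 ± 4j

The poles are the roots of the denominator s^4 + 12s^3 + 71s^2 + 238s + 578 = 0.
No real roots exist; factor into two real quadratics: (s^2 + 10s + 34)(s^2 + 2s + 17) = 0.
Each quadratic gives a conjugate pair via the quadratic formula.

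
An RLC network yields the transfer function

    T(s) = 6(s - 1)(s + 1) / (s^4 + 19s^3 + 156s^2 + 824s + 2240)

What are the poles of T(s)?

s = -2 + 6j, -2 - 6j, -8, -7

The poles are the roots of the denominator s^4 + 19s^3 + 156s^2 + 824s + 2240 = 0.
Trying s = -8: the polynomial evaluates to 0, so (s + 8) is a factor.
Dividing out leaves s^3 + 11s^2 + 68s + 280 = 0.
This factors further as (s^2 + 4s + 40)(s + 7) = 0.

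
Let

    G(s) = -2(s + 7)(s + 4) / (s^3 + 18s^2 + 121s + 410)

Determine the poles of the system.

The poles are the roots of the denominator s^3 + 18s^2 + 121s + 410 = 0.
Trying s = -10: the polynomial evaluates to 0, so (s + 10) is a factor.
Dividing out leaves s^2 + 8s + 41 = 0.
The quadratic formula then gives s = -4 ± 5j.

s = -4 ± 5j, -10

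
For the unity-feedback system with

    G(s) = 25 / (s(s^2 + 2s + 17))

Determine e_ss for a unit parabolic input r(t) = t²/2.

e_ss = ∞

G(s) has one pole at the origin.
This is a Type 1 system; Ka = lim_{s→0} s^2·G(s) = 0, so the steady-state error for a parabola input is infinite.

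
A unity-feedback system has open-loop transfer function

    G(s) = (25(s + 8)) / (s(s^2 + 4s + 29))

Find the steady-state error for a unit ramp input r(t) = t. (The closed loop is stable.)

e_ss = 0.1450

G(s) has one pole at the origin.
This is a Type 1 system. Kv = lim_{s→0} s·G(s) = 200/29.
e_ss = 1/Kv = 1/(200/29) = 29/200 ≈ 0.1450.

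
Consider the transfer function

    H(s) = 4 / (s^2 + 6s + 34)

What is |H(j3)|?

|H(j3)| ≈ 0.1298

Substitute s = j3: numerator = 4, denominator = 25 + j18.
|H(j3)| = |4| / |25 + j18| = 4 / 30.806 ≈ 0.1298.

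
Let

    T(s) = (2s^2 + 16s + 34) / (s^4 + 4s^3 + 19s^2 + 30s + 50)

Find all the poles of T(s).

The poles are the roots of the denominator s^4 + 4s^3 + 19s^2 + 30s + 50 = 0.
No real roots exist; factor into two real quadratics: (s^2 + 2s + 10)(s^2 + 2s + 5) = 0.
Each quadratic gives a conjugate pair via the quadratic formula.

s = -1 + 3j, -1 - 3j, -1 + 2j, -1 - 2j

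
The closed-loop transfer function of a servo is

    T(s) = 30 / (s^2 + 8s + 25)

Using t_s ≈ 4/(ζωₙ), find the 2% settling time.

Comparing s^2 + 8s + 25 to s^2 + 2ζωₙs + ωₙ²: ωₙ = 5 rad/s and ζ = 8/(2·5) = 0.8.
ζωₙ = 8/2 = 4, so t_s ≈ 4/(ζωₙ) = 4/4 = 1 s.

t_s ≈ 1 s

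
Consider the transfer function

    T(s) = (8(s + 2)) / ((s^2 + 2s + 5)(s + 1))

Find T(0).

At s = 0 each factor (s + a) contributes a and each (s^2 + bs + c) contributes c.
T(0) = 8·(2) / ((5) · (1)) = 16/5 = 16/5.

T(0) = 16/5 ≈ 3.200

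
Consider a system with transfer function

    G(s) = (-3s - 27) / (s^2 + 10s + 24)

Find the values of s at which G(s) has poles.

s = -6, -4

The poles are the roots of the denominator s^2 + 10s + 24 = 0.
Factoring: (s + 6)(s + 4) = 0, so s = -6 and s = -4.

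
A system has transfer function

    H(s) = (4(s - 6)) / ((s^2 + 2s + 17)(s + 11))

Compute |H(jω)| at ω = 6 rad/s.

Substitute s = j6: numerator = -24 + j24, denominator = -281 + j18.
|H(j6)| = |-24 + j24| / |-281 + j18| = 33.941 / 281.58 ≈ 0.1205.

|H(j6)| ≈ 0.1205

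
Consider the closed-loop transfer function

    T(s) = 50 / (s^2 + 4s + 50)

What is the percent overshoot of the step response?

%OS ≈ 39.6%

Comparing s^2 + 4s + 50 to s^2 + 2ζωₙs + ωₙ²: ωₙ = √50 ≈ 7.071 rad/s and ζ = 4/(2·√50) ≈ 0.2828.
%OS = 100·exp(−πζ/√(1−ζ²)) = 100·exp(−π·0.2828/√(1−0.2828²)) ≈ 39.6%.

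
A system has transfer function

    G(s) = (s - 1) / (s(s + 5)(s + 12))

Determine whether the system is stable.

marginally stable

The poles can be read from the denominator factors: s = 0, -5, -12.
Since the simple pole(s) at s = 0 lie on the jω-axis with none in the right half-plane, the system is marginally stable.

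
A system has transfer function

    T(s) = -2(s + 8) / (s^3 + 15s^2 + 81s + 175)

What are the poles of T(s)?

s = -4 ± 3j, -7

The poles are the roots of the denominator s^3 + 15s^2 + 81s + 175 = 0.
Trying s = -7: the polynomial evaluates to 0, so (s + 7) is a factor.
Dividing out leaves s^2 + 8s + 25 = 0.
The quadratic formula then gives s = -4 ± 3j.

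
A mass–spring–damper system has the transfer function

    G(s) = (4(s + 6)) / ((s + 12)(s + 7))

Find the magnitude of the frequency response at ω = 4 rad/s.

Substitute s = j4: numerator = 24 + j16, denominator = 68 + j76.
|G(j4)| = |24 + j16| / |68 + j76| = 28.844 / 101.98 ≈ 0.2828.

|G(j4)| ≈ 0.2828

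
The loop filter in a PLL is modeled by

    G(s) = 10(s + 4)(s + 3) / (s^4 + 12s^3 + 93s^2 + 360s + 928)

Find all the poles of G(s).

s = -2 ± 5j, -4 ± 4j

The poles are the roots of the denominator s^4 + 12s^3 + 93s^2 + 360s + 928 = 0.
No real roots exist; factor into two real quadratics: (s^2 + 4s + 29)(s^2 + 8s + 32) = 0.
Each quadratic gives a conjugate pair via the quadratic formula.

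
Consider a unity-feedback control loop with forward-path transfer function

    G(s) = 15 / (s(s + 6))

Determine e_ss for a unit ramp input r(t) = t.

G(s) has one pole at the origin.
This is a Type 1 system. Kv = lim_{s→0} s·G(s) = 15/6 = 5/2.
e_ss = 1/Kv = 1/(5/2) = 2/5 ≈ 0.4000.

e_ss = 0.4000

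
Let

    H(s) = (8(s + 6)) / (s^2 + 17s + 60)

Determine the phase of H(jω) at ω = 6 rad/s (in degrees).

At s = j6: numerator = 48 + j48, denominator = 24 + j102.
∠H = ∠num − ∠den = 45° − (76.759°) = -31.76°.

∠H(j6) ≈ -31.76°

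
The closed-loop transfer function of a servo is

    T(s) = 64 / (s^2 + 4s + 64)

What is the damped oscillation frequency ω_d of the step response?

ω_d ≈ 7.746 rad/s

Comparing s^2 + 4s + 64 to s^2 + 2ζωₙs + ωₙ²: ωₙ = 8 rad/s and ζ = 4/(2·8) = 0.25.
ζωₙ = 4/2 = 2, so ω_d = ωₙ√(1−ζ²) = √(ωₙ² − (ζωₙ)²) = √(64 − 2²) = √60 ≈ 7.746 rad/s.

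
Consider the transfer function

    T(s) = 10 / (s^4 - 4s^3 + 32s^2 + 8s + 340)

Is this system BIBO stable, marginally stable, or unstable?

unstable

The denominator s^4 - 4s^3 + 32s^2 + 8s + 340 factors as (s^2 + 2s + 10)(s^2 - 6s + 34), giving poles at s = -1 ± 3j, 3 ± 5j.
Since the pole(s) at s = 3 ± 5j lie in the right half-plane, the system is unstable.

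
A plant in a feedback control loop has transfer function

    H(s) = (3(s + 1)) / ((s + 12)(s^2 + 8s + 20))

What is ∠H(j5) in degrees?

∠H(j5) ≈ -41.05°

At s = j5: numerator = 3 + j15, denominator = -260 + j455.
∠H = ∠num − ∠den = 78.690° − (119.74°) = -41.05°.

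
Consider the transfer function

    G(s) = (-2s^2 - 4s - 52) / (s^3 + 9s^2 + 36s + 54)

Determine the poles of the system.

The poles are the roots of the denominator s^3 + 9s^2 + 36s + 54 = 0.
Trying s = -3: the polynomial evaluates to 0, so (s + 3) is a factor.
Dividing out leaves s^2 + 6s + 18 = 0.
The quadratic formula then gives s = -3 ± 3j.

s = -3 + 3j, -3 - 3j, -3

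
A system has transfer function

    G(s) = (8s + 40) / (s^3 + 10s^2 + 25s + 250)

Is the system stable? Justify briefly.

marginally stable

The denominator s^3 + 10s^2 + 25s + 250 factors as (s^2 + 25)(s + 10), giving poles at s = ±5j, -10.
Since the simple pole(s) at s = ±5j lie on the jω-axis with none in the right half-plane, the system is marginally stable.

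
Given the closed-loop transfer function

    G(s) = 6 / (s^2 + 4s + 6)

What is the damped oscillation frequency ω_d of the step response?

ω_d ≈ 1.414 rad/s

Comparing s^2 + 4s + 6 to s^2 + 2ζωₙs + ωₙ²: ωₙ = √6 ≈ 2.449 rad/s and ζ = 4/(2·√6) ≈ 0.8165.
ζωₙ = 4/2 = 2, so ω_d = ωₙ√(1−ζ²) = √(ωₙ² − (ζωₙ)²) = √(6 − 2²) = √2 ≈ 1.414 rad/s.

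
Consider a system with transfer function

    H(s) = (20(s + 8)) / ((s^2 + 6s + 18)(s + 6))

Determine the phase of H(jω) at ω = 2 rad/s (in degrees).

At s = j2: numerator = 160 + j40, denominator = 60 + j100.
∠H = ∠num − ∠den = 14.036° − (59.036°) = -45°.

∠H(j2) ≈ -45°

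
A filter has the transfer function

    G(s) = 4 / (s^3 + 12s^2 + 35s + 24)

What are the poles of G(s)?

s = -3, -8, -1

The poles are the roots of the denominator s^3 + 12s^2 + 35s + 24 = 0.
Trying s = -3: the polynomial evaluates to 0, so (s + 3) is a factor.
Dividing out leaves s^2 + 9s + 8 = 0.
Factoring the quadratic: (s + 8)(s + 1) = 0.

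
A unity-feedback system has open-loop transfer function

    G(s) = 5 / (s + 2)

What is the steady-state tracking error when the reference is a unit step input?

G(s) has no poles at the origin.
This is a Type 0 system. Kp = lim_{s→0} G(s) = 5/2.
e_ss = 1/(1 + Kp) = 1/(1 + 5/2) = 2/7 ≈ 0.2857.

e_ss = 0.2857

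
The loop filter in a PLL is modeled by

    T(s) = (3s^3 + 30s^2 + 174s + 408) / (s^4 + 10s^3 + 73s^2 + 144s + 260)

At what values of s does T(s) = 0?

s = -4, -3 ± 5j

Set the numerator to zero: 3s^3 + 30s^2 + 174s + 408 = 0, i.e. 3·(s^3 + 10s^2 + 58s + 136) = 0.
Factoring: (s + 4)(s^2 + 6s + 34) = 0.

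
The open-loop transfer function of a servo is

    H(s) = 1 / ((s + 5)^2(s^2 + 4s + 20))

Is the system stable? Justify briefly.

The poles can be read from the denominator factors: s = -5, -2 ± 4j, -5.
Since all poles lie strictly in the left half-plane, the system is stable.

stable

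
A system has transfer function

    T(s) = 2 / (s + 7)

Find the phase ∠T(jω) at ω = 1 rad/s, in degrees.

At s = j1: numerator = 2, denominator = 7 + j1.
∠T = ∠num − ∠den = 0° − (8.1301°) = -8.130°.

∠T(j1) ≈ -8.130°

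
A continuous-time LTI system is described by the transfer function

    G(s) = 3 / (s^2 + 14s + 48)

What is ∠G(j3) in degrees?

∠G(j3) ≈ -47.12°

At s = j3: numerator = 3, denominator = 39 + j42.
∠G = ∠num − ∠den = 0° − (47.121°) = -47.12°.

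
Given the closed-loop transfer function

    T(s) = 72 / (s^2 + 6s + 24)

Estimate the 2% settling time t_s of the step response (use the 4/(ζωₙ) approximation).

t_s ≈ 1.333 s

Comparing s^2 + 6s + 24 to s^2 + 2ζωₙs + ωₙ²: ωₙ = √24 ≈ 4.899 rad/s and ζ = 6/(2·√24) ≈ 0.6124.
ζωₙ = 6/2 = 3, so t_s ≈ 4/(ζωₙ) = 4/3 ≈ 1.333 s.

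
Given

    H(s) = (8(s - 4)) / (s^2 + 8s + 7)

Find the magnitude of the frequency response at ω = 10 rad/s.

|H(j10)| ≈ 0.7024

Substitute s = j10: numerator = -32 + j80, denominator = -93 + j80.
|H(j10)| = |-32 + j80| / |-93 + j80| = 86.163 / 122.67 ≈ 0.7024.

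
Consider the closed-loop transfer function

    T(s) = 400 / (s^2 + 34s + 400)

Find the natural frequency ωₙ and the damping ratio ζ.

Compare the denominator to the standard form s^2 + 2ζωₙs + ωₙ².
ωₙ² = 400, so ωₙ = 20 rad/s.
2ζωₙ = 34, so ζ = 34/(2·20) = 0.85.
With ζ = 0.85 the response is underdamped.

ωₙ = 20 rad/s, ζ = 0.85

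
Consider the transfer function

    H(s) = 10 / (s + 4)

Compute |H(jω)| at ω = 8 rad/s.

Substitute s = j8: numerator = 10, denominator = 4 + j8.
|H(j8)| = |10| / |4 + j8| = 10 / 8.9443 ≈ 1.118.

|H(j8)| ≈ 1.118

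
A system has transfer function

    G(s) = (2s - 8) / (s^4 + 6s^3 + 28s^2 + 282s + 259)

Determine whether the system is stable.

The denominator s^4 + 6s^3 + 28s^2 + 282s + 259 factors as (s^2 - 2s + 37)(s + 1)(s + 7), giving poles at s = 1 ± 6j, -1, -7.
Since the pole(s) at s = 1 ± 6j lie in the right half-plane, the system is unstable.

unstable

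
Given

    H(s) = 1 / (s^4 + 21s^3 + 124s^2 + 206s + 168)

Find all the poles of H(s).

s = -1 + j, -1 - j, -12, -7

The poles are the roots of the denominator s^4 + 21s^3 + 124s^2 + 206s + 168 = 0.
Trying s = -12: the polynomial evaluates to 0, so (s + 12) is a factor.
Dividing out leaves s^3 + 9s^2 + 16s + 14 = 0.
This factors further as (s^2 + 2s + 2)(s + 7) = 0.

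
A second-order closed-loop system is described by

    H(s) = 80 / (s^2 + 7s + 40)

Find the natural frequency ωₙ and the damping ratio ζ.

Compare the denominator to the standard form s^2 + 2ζωₙs + ωₙ².
ωₙ² = 40, so ωₙ = √40 ≈ 6.325 rad/s.
2ζωₙ = 7, so ζ = 7/(2·√40) ≈ 0.5534.

ωₙ ≈ 6.325 rad/s, ζ ≈ 0.5534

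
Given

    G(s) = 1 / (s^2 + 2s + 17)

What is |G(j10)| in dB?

|G(j10)|_dB ≈ -38.6 dB

Substitute s = j10: numerator = 1, denominator = -83 + j20.
|G(j10)| = |1| / |-83 + j20| = 1 / 85.376 ≈ 0.01171.
In decibels: 20·log₁₀(0.01171) ≈ -38.6 dB.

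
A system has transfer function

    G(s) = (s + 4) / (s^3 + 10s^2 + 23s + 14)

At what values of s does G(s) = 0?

s = -4

Set the numerator to zero: s + 4 = 0.
So s = -4.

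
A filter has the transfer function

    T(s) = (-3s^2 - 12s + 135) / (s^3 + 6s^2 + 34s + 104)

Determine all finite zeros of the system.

s = -9, 5

Set the numerator to zero: -3s^2 - 12s + 135 = 0, i.e. -3·(s^2 + 4s - 45) = 0.
Factoring: (s + 9)(s - 5) = 0.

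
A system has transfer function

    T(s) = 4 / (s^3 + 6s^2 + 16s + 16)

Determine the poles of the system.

s = -2 + 2j, -2 - 2j, -2

The poles are the roots of the denominator s^3 + 6s^2 + 16s + 16 = 0.
Trying s = -2: the polynomial evaluates to 0, so (s + 2) is a factor.
Dividing out leaves s^2 + 4s + 8 = 0.
The quadratic formula then gives s = -2 ± 2j.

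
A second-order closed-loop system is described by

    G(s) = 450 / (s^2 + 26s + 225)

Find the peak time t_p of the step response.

t_p ≈ 0.4198 s

Comparing s^2 + 26s + 225 to s^2 + 2ζωₙs + ωₙ²: ωₙ = 15 rad/s and ζ = 26/(2·15) ≈ 0.8667.
ζωₙ = 26/2 = 13, so ω_d = ωₙ√(1−ζ²) = √(ωₙ² − (ζωₙ)²) = √(225 − 13²) = √56 ≈ 7.483 rad/s.
t_p = π/ω_d = π/7.483 ≈ 0.4198 s.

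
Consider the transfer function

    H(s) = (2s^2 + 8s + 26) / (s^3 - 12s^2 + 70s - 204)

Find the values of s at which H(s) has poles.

s = 3 + 5j, 3 - 5j, 6

The poles are the roots of the denominator s^3 - 12s^2 + 70s - 204 = 0.
Trying s = 6: the polynomial evaluates to 0, so (s - 6) is a factor.
Dividing out leaves s^2 - 6s + 34 = 0.
The quadratic formula then gives s = 3 ± 5j.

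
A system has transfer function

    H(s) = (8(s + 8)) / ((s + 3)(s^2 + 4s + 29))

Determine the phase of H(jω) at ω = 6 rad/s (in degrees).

At s = j6: numerator = 64 + j48, denominator = -165 + j30.
∠H = ∠num − ∠den = 36.870° − (169.70°) = -132.8°.

∠H(j6) ≈ -132.8°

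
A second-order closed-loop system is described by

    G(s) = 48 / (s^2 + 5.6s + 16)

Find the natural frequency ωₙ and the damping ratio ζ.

Compare the denominator to the standard form s^2 + 2ζωₙs + ωₙ².
ωₙ² = 16, so ωₙ = 4 rad/s.
2ζωₙ = 5.6, so ζ = 5.6/(2·4) = 0.7.

ωₙ = 4 rad/s, ζ = 0.7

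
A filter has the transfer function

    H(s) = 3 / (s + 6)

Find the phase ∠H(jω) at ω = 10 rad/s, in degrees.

At s = j10: numerator = 3, denominator = 6 + j10.
∠H = ∠num − ∠den = 0° − (59.036°) = -59.04°.

∠H(j10) ≈ -59.04°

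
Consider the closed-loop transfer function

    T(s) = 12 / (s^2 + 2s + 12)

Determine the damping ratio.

ζ ≈ 0.2887

Compare the denominator to the standard form s^2 + 2ζωₙs + ωₙ².
ωₙ² = 12, so ωₙ = √12 ≈ 3.464 rad/s.
2ζωₙ = 2, so ζ = 2/(2·√12) ≈ 0.2887.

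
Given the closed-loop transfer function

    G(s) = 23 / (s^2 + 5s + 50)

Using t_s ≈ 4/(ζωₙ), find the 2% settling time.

t_s ≈ 1.600 s

Comparing s^2 + 5s + 50 to s^2 + 2ζωₙs + ωₙ²: ωₙ = √50 ≈ 7.071 rad/s and ζ = 5/(2·√50) ≈ 0.3536.
ζωₙ = 5/2 = 2.5, so t_s ≈ 4/(ζωₙ) = 4/2.5 = 1.600 s.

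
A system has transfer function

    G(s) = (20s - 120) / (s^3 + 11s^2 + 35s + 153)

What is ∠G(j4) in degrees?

At s = j4: numerator = -120 + j80, denominator = -23 + j76.
∠G = ∠num − ∠den = 146.31° − (106.84°) = 39.47°.

∠G(j4) ≈ 39.47°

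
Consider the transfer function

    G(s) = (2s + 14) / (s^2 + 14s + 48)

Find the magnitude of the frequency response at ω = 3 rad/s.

|G(j3)| ≈ 0.2658

Substitute s = j3: numerator = 14 + j6, denominator = 39 + j42.
|G(j3)| = |14 + j6| / |39 + j42| = 15.232 / 57.315 ≈ 0.2658.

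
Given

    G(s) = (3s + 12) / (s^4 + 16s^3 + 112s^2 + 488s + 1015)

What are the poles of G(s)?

s = -2 + 5j, -2 - 5j, -5, -7

The poles are the roots of the denominator s^4 + 16s^3 + 112s^2 + 488s + 1015 = 0.
Trying s = -5: the polynomial evaluates to 0, so (s + 5) is a factor.
Dividing out leaves s^3 + 11s^2 + 57s + 203 = 0.
This factors further as (s^2 + 4s + 29)(s + 7) = 0.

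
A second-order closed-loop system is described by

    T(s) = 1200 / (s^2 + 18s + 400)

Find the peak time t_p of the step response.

Comparing s^2 + 18s + 400 to s^2 + 2ζωₙs + ωₙ²: ωₙ = 20 rad/s and ζ = 18/(2·20) = 0.45.
ζωₙ = 18/2 = 9, so ω_d = ωₙ√(1−ζ²) = √(ωₙ² − (ζωₙ)²) = √(400 − 9²) = √319 ≈ 17.86 rad/s.
t_p = π/ω_d = π/17.86 ≈ 0.1759 s.

t_p ≈ 0.1759 s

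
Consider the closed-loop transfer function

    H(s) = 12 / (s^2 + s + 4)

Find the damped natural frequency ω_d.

ω_d ≈ 1.936 rad/s

Comparing s^2 + s + 4 to s^2 + 2ζωₙs + ωₙ²: ωₙ = 2 rad/s and ζ = 1/(2·2) = 0.25.
ζωₙ = 1/2 = 0.5, so ω_d = ωₙ√(1−ζ²) = √(ωₙ² − (ζωₙ)²) = √(4 − 0.5²) = √3.75 ≈ 1.936 rad/s.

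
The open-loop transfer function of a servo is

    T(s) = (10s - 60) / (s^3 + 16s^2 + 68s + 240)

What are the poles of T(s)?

s = -2 + 4j, -2 - 4j, -12

The poles are the roots of the denominator s^3 + 16s^2 + 68s + 240 = 0.
Trying s = -12: the polynomial evaluates to 0, so (s + 12) is a factor.
Dividing out leaves s^2 + 4s + 20 = 0.
The quadratic formula then gives s = -2 ± 4j.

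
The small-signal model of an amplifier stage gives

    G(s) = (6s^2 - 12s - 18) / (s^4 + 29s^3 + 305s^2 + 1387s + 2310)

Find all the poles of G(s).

s = -11, -5, -6, -7

The poles are the roots of the denominator s^4 + 29s^3 + 305s^2 + 1387s + 2310 = 0.
Trying s = -11: the polynomial evaluates to 0, so (s + 11) is a factor.
Dividing out leaves s^3 + 18s^2 + 107s + 210 = 0.
This factors further as (s + 5)(s + 6)(s + 7) = 0.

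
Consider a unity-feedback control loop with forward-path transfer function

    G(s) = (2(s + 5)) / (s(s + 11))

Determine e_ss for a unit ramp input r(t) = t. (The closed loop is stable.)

e_ss = 1.100

G(s) has one pole at the origin.
This is a Type 1 system. Kv = lim_{s→0} s·G(s) = 10/11.
e_ss = 1/Kv = 1/(10/11) = 11/10 ≈ 1.100.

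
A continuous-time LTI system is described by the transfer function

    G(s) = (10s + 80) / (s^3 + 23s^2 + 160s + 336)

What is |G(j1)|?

Substitute s = j1: numerator = 80 + j10, denominator = 313 + j159.
|G(j1)| = |80 + j10| / |313 + j159| = 80.623 / 351.07 ≈ 0.2296.

|G(j1)| ≈ 0.2296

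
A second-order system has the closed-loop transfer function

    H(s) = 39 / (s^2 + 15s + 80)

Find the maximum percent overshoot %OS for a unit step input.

Comparing s^2 + 15s + 80 to s^2 + 2ζωₙs + ωₙ²: ωₙ = √80 ≈ 8.944 rad/s and ζ = 15/(2·√80) ≈ 0.8385.
%OS = 100·exp(−πζ/√(1−ζ²)) = 100·exp(−π·0.8385/√(1−0.8385²)) ≈ 0.795%.

%OS ≈ 0.795%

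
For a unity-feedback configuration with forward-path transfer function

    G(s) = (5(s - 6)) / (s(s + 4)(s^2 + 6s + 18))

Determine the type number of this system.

Type 1

The denominator has 1 factor of s at the origin (free integrator), so this is a Type 1 system.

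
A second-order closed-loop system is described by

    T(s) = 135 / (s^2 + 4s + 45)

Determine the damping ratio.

ζ ≈ 0.2981

Compare the denominator to the standard form s^2 + 2ζωₙs + ωₙ².
ωₙ² = 45, so ωₙ = √45 ≈ 6.708 rad/s.
2ζωₙ = 4, so ζ = 4/(2·√45) ≈ 0.2981.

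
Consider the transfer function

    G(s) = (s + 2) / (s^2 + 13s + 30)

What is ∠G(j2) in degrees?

∠G(j2) ≈ 0°

At s = j2: numerator = 2 + j2, denominator = 26 + j26.
∠G = ∠num − ∠den = 45° − (45°) = 0°.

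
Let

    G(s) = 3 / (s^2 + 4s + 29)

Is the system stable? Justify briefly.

The denominator s^2 + 4s + 29 factors as (s^2 + 4s + 29), giving poles at s = -2 ± 5j.
Since all poles lie strictly in the left half-plane, the system is stable.

stable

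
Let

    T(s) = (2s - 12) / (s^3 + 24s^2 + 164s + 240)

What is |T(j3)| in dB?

Substitute s = j3: numerator = -12 + j6, denominator = 24 + j465.
|T(j3)| = |-12 + j6| / |24 + j465| = 13.416 / 465.62 ≈ 0.02881.
In decibels: 20·log₁₀(0.02881) ≈ -30.8 dB.

|T(j3)|_dB ≈ -30.8 dB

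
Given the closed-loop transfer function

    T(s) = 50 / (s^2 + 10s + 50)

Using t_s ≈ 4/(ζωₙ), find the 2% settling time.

t_s ≈ 0.8000 s

Comparing s^2 + 10s + 50 to s^2 + 2ζωₙs + ωₙ²: ωₙ = √50 ≈ 7.071 rad/s and ζ = 10/(2·√50) ≈ 0.7071.
ζωₙ = 10/2 = 5, so t_s ≈ 4/(ζωₙ) = 4/5 = 0.8000 s.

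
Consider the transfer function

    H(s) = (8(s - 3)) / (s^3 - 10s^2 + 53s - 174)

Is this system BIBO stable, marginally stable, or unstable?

unstable

The denominator s^3 - 10s^2 + 53s - 174 factors as (s^2 - 4s + 29)(s - 6), giving poles at s = 2 + 5j, 2 - 5j, 6.
Since the pole(s) at s = 2 + 5j, 2 - 5j, 6 lie in the right half-plane, the system is unstable.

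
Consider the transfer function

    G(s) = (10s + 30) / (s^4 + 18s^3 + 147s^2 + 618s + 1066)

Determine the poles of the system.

The poles are the roots of the denominator s^4 + 18s^3 + 147s^2 + 618s + 1066 = 0.
No real roots exist; factor into two real quadratics: (s^2 + 10s + 26)(s^2 + 8s + 41) = 0.
Each quadratic gives a conjugate pair via the quadratic formula.

s = -5 ± j, -4 ± 5j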